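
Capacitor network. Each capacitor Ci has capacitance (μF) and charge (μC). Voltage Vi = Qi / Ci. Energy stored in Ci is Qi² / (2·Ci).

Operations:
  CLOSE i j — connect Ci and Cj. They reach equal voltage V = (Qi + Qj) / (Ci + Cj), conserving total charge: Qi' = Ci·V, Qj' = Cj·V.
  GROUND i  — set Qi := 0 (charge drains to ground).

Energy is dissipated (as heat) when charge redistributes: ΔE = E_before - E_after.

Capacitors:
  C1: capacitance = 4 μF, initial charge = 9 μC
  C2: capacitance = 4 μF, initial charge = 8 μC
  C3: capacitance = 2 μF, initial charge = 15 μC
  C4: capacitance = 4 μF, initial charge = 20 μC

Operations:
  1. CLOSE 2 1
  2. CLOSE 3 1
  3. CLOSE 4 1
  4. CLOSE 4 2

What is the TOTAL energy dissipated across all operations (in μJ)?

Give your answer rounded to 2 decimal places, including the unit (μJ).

Answer: 25.94 μJ

Derivation:
Initial: C1(4μF, Q=9μC, V=2.25V), C2(4μF, Q=8μC, V=2.00V), C3(2μF, Q=15μC, V=7.50V), C4(4μF, Q=20μC, V=5.00V)
Op 1: CLOSE 2-1: Q_total=17.00, C_total=8.00, V=2.12; Q2=8.50, Q1=8.50; dissipated=0.062
Op 2: CLOSE 3-1: Q_total=23.50, C_total=6.00, V=3.92; Q3=7.83, Q1=15.67; dissipated=19.260
Op 3: CLOSE 4-1: Q_total=35.67, C_total=8.00, V=4.46; Q4=17.83, Q1=17.83; dissipated=1.174
Op 4: CLOSE 4-2: Q_total=26.33, C_total=8.00, V=3.29; Q4=13.17, Q2=13.17; dissipated=5.444
Total dissipated: 25.941 μJ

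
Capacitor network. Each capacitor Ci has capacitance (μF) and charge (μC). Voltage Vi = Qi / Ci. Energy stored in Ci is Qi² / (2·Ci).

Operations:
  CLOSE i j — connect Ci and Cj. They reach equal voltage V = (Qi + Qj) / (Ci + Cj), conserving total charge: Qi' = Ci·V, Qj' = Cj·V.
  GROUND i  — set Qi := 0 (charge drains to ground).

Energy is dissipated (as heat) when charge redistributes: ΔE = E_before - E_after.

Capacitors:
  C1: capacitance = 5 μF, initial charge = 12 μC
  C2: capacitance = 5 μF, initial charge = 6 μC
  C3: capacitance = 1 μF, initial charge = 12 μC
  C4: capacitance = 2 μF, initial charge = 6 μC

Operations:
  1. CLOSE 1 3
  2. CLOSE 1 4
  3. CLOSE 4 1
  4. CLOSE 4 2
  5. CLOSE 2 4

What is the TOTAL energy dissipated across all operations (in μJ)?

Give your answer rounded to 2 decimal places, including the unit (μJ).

Initial: C1(5μF, Q=12μC, V=2.40V), C2(5μF, Q=6μC, V=1.20V), C3(1μF, Q=12μC, V=12.00V), C4(2μF, Q=6μC, V=3.00V)
Op 1: CLOSE 1-3: Q_total=24.00, C_total=6.00, V=4.00; Q1=20.00, Q3=4.00; dissipated=38.400
Op 2: CLOSE 1-4: Q_total=26.00, C_total=7.00, V=3.71; Q1=18.57, Q4=7.43; dissipated=0.714
Op 3: CLOSE 4-1: Q_total=26.00, C_total=7.00, V=3.71; Q4=7.43, Q1=18.57; dissipated=0.000
Op 4: CLOSE 4-2: Q_total=13.43, C_total=7.00, V=1.92; Q4=3.84, Q2=9.59; dissipated=4.515
Op 5: CLOSE 2-4: Q_total=13.43, C_total=7.00, V=1.92; Q2=9.59, Q4=3.84; dissipated=0.000
Total dissipated: 43.630 μJ

Answer: 43.63 μJ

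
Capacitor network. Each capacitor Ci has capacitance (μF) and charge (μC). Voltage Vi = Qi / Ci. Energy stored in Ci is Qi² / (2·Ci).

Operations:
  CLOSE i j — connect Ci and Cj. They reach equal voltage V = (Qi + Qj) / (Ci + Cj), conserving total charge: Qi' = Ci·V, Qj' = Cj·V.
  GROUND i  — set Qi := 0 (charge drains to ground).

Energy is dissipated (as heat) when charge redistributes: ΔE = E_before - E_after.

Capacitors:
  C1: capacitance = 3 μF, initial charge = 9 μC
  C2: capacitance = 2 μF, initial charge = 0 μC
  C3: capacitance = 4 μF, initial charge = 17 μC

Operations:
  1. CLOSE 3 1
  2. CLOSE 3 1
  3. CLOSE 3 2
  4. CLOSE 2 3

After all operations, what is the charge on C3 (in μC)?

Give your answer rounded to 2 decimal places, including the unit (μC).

Answer: 9.90 μC

Derivation:
Initial: C1(3μF, Q=9μC, V=3.00V), C2(2μF, Q=0μC, V=0.00V), C3(4μF, Q=17μC, V=4.25V)
Op 1: CLOSE 3-1: Q_total=26.00, C_total=7.00, V=3.71; Q3=14.86, Q1=11.14; dissipated=1.339
Op 2: CLOSE 3-1: Q_total=26.00, C_total=7.00, V=3.71; Q3=14.86, Q1=11.14; dissipated=0.000
Op 3: CLOSE 3-2: Q_total=14.86, C_total=6.00, V=2.48; Q3=9.90, Q2=4.95; dissipated=9.197
Op 4: CLOSE 2-3: Q_total=14.86, C_total=6.00, V=2.48; Q2=4.95, Q3=9.90; dissipated=0.000
Final charges: Q1=11.14, Q2=4.95, Q3=9.90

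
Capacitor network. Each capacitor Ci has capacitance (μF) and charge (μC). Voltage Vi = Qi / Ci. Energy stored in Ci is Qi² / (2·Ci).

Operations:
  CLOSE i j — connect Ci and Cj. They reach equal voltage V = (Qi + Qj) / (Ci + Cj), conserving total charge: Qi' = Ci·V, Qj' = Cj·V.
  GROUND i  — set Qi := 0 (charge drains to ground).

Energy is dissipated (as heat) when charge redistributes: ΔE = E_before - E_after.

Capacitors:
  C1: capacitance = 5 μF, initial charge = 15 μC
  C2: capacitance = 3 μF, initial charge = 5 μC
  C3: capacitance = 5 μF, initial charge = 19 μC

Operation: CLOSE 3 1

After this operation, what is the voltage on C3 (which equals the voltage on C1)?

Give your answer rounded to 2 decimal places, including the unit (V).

Answer: 3.40 V

Derivation:
Initial: C1(5μF, Q=15μC, V=3.00V), C2(3μF, Q=5μC, V=1.67V), C3(5μF, Q=19μC, V=3.80V)
Op 1: CLOSE 3-1: Q_total=34.00, C_total=10.00, V=3.40; Q3=17.00, Q1=17.00; dissipated=0.800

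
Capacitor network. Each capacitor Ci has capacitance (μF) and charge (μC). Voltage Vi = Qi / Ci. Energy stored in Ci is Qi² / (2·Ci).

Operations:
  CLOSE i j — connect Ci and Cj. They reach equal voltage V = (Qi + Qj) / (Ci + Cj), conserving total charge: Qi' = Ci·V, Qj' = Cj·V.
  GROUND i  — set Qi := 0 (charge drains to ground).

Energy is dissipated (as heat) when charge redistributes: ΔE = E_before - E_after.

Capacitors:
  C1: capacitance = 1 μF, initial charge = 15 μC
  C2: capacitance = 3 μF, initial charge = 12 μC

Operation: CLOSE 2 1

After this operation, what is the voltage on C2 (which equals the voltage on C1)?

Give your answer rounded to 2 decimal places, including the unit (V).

Answer: 6.75 V

Derivation:
Initial: C1(1μF, Q=15μC, V=15.00V), C2(3μF, Q=12μC, V=4.00V)
Op 1: CLOSE 2-1: Q_total=27.00, C_total=4.00, V=6.75; Q2=20.25, Q1=6.75; dissipated=45.375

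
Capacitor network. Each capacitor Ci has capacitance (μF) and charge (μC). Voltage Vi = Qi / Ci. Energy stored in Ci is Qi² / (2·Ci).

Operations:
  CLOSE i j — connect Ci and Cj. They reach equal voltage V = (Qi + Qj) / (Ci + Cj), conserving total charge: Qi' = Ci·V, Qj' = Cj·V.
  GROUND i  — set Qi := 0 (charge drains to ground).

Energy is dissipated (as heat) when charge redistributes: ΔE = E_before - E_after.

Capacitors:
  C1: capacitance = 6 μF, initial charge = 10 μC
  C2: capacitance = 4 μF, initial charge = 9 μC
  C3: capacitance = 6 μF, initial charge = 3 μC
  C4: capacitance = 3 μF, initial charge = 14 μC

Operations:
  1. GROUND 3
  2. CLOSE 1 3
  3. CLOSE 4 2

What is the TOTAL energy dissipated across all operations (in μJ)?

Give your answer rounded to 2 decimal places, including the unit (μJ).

Answer: 9.92 μJ

Derivation:
Initial: C1(6μF, Q=10μC, V=1.67V), C2(4μF, Q=9μC, V=2.25V), C3(6μF, Q=3μC, V=0.50V), C4(3μF, Q=14μC, V=4.67V)
Op 1: GROUND 3: Q3=0; energy lost=0.750
Op 2: CLOSE 1-3: Q_total=10.00, C_total=12.00, V=0.83; Q1=5.00, Q3=5.00; dissipated=4.167
Op 3: CLOSE 4-2: Q_total=23.00, C_total=7.00, V=3.29; Q4=9.86, Q2=13.14; dissipated=5.006
Total dissipated: 9.923 μJ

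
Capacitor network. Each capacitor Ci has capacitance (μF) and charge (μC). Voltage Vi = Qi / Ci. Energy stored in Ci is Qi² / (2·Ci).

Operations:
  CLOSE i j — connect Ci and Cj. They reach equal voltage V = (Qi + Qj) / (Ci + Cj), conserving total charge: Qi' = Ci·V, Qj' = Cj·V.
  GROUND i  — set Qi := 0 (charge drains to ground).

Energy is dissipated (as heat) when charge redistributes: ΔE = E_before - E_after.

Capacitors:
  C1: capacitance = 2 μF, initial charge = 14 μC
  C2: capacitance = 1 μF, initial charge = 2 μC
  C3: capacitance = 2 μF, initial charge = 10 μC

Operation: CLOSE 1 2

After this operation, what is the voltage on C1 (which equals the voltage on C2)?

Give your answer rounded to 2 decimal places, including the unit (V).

Initial: C1(2μF, Q=14μC, V=7.00V), C2(1μF, Q=2μC, V=2.00V), C3(2μF, Q=10μC, V=5.00V)
Op 1: CLOSE 1-2: Q_total=16.00, C_total=3.00, V=5.33; Q1=10.67, Q2=5.33; dissipated=8.333

Answer: 5.33 V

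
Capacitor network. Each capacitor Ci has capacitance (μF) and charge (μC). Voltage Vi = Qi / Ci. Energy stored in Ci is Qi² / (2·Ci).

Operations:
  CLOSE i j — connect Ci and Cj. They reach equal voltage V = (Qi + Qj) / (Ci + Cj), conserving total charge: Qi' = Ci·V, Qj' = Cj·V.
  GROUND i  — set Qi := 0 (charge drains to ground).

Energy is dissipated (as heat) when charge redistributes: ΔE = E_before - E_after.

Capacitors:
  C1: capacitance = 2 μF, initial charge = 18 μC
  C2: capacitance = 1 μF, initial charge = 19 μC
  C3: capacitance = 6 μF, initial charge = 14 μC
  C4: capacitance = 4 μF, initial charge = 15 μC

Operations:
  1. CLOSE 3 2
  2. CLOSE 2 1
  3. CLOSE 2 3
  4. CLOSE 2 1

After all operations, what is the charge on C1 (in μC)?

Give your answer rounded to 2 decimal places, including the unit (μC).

Initial: C1(2μF, Q=18μC, V=9.00V), C2(1μF, Q=19μC, V=19.00V), C3(6μF, Q=14μC, V=2.33V), C4(4μF, Q=15μC, V=3.75V)
Op 1: CLOSE 3-2: Q_total=33.00, C_total=7.00, V=4.71; Q3=28.29, Q2=4.71; dissipated=119.048
Op 2: CLOSE 2-1: Q_total=22.71, C_total=3.00, V=7.57; Q2=7.57, Q1=15.14; dissipated=6.122
Op 3: CLOSE 2-3: Q_total=35.86, C_total=7.00, V=5.12; Q2=5.12, Q3=30.73; dissipated=3.499
Op 4: CLOSE 2-1: Q_total=20.27, C_total=3.00, V=6.76; Q2=6.76, Q1=13.51; dissipated=1.999
Final charges: Q1=13.51, Q2=6.76, Q3=30.73, Q4=15.00

Answer: 13.51 μC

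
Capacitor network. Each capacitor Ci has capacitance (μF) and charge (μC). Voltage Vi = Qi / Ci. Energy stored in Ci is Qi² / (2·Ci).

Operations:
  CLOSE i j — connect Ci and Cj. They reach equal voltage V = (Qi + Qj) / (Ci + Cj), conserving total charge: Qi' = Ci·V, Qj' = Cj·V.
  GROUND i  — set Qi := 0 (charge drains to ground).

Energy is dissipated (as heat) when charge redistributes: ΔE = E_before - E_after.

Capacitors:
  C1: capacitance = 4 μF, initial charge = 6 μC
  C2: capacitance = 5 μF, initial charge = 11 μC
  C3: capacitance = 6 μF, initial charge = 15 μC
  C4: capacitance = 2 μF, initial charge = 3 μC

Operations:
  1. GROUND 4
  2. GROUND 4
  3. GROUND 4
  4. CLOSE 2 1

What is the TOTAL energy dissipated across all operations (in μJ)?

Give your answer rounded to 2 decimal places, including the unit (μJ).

Answer: 2.79 μJ

Derivation:
Initial: C1(4μF, Q=6μC, V=1.50V), C2(5μF, Q=11μC, V=2.20V), C3(6μF, Q=15μC, V=2.50V), C4(2μF, Q=3μC, V=1.50V)
Op 1: GROUND 4: Q4=0; energy lost=2.250
Op 2: GROUND 4: Q4=0; energy lost=0.000
Op 3: GROUND 4: Q4=0; energy lost=0.000
Op 4: CLOSE 2-1: Q_total=17.00, C_total=9.00, V=1.89; Q2=9.44, Q1=7.56; dissipated=0.544
Total dissipated: 2.794 μJ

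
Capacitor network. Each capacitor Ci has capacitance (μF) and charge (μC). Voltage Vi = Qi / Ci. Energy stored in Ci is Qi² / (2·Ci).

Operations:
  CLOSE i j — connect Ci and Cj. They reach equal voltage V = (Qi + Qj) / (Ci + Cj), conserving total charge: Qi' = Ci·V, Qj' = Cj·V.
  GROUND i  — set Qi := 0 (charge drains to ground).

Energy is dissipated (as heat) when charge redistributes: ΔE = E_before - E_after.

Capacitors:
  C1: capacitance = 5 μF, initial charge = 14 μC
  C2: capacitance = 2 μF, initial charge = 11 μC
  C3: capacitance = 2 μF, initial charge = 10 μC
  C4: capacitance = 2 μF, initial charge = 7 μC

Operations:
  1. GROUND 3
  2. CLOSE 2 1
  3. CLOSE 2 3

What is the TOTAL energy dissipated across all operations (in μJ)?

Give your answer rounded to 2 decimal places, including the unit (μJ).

Initial: C1(5μF, Q=14μC, V=2.80V), C2(2μF, Q=11μC, V=5.50V), C3(2μF, Q=10μC, V=5.00V), C4(2μF, Q=7μC, V=3.50V)
Op 1: GROUND 3: Q3=0; energy lost=25.000
Op 2: CLOSE 2-1: Q_total=25.00, C_total=7.00, V=3.57; Q2=7.14, Q1=17.86; dissipated=5.207
Op 3: CLOSE 2-3: Q_total=7.14, C_total=4.00, V=1.79; Q2=3.57, Q3=3.57; dissipated=6.378
Total dissipated: 36.585 μJ

Answer: 36.58 μJ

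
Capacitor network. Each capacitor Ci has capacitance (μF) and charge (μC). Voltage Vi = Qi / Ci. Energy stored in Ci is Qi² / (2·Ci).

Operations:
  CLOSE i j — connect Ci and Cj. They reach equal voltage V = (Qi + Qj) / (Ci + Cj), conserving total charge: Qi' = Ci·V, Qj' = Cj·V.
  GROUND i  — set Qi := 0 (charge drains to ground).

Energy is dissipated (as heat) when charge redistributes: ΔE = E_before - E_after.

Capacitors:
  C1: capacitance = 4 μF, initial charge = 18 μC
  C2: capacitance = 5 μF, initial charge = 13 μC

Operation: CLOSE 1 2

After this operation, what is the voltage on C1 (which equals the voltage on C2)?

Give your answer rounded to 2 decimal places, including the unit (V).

Initial: C1(4μF, Q=18μC, V=4.50V), C2(5μF, Q=13μC, V=2.60V)
Op 1: CLOSE 1-2: Q_total=31.00, C_total=9.00, V=3.44; Q1=13.78, Q2=17.22; dissipated=4.011

Answer: 3.44 V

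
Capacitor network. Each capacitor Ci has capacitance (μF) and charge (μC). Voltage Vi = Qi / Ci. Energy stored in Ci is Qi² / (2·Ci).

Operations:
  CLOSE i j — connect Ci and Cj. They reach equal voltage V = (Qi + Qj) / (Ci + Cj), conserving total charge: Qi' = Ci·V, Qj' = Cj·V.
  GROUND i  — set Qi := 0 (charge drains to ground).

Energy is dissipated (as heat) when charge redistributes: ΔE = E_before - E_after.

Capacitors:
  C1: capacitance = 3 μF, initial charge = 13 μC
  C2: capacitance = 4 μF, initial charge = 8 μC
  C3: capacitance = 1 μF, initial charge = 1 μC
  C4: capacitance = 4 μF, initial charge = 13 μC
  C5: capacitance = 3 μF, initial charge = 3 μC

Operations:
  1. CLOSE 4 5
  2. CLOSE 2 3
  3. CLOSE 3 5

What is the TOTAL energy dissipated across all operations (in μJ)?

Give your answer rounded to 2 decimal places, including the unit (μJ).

Answer: 4.83 μJ

Derivation:
Initial: C1(3μF, Q=13μC, V=4.33V), C2(4μF, Q=8μC, V=2.00V), C3(1μF, Q=1μC, V=1.00V), C4(4μF, Q=13μC, V=3.25V), C5(3μF, Q=3μC, V=1.00V)
Op 1: CLOSE 4-5: Q_total=16.00, C_total=7.00, V=2.29; Q4=9.14, Q5=6.86; dissipated=4.339
Op 2: CLOSE 2-3: Q_total=9.00, C_total=5.00, V=1.80; Q2=7.20, Q3=1.80; dissipated=0.400
Op 3: CLOSE 3-5: Q_total=8.66, C_total=4.00, V=2.16; Q3=2.16, Q5=6.49; dissipated=0.088
Total dissipated: 4.828 μJ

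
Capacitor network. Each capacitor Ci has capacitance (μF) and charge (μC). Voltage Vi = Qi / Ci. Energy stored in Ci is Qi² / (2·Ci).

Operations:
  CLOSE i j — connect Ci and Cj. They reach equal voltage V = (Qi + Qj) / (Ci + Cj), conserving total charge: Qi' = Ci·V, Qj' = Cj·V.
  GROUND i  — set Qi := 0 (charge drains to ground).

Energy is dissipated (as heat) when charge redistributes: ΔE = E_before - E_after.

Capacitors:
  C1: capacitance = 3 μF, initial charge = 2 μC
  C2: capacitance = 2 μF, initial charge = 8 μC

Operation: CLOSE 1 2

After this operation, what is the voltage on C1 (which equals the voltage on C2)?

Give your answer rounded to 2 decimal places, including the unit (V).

Initial: C1(3μF, Q=2μC, V=0.67V), C2(2μF, Q=8μC, V=4.00V)
Op 1: CLOSE 1-2: Q_total=10.00, C_total=5.00, V=2.00; Q1=6.00, Q2=4.00; dissipated=6.667

Answer: 2.00 V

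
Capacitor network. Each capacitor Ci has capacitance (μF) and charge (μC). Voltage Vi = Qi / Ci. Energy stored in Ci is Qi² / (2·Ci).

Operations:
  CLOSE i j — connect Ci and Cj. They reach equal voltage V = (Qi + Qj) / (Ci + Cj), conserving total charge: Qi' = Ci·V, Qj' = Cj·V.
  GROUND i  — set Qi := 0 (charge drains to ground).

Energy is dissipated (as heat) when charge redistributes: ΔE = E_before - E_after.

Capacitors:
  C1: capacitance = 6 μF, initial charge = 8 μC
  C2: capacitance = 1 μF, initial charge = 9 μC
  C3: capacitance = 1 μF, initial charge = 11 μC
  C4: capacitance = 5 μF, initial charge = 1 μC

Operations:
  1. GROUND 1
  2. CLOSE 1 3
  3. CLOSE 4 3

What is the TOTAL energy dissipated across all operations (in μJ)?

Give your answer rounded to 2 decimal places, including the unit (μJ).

Answer: 57.97 μJ

Derivation:
Initial: C1(6μF, Q=8μC, V=1.33V), C2(1μF, Q=9μC, V=9.00V), C3(1μF, Q=11μC, V=11.00V), C4(5μF, Q=1μC, V=0.20V)
Op 1: GROUND 1: Q1=0; energy lost=5.333
Op 2: CLOSE 1-3: Q_total=11.00, C_total=7.00, V=1.57; Q1=9.43, Q3=1.57; dissipated=51.857
Op 3: CLOSE 4-3: Q_total=2.57, C_total=6.00, V=0.43; Q4=2.14, Q3=0.43; dissipated=0.784
Total dissipated: 57.974 μJ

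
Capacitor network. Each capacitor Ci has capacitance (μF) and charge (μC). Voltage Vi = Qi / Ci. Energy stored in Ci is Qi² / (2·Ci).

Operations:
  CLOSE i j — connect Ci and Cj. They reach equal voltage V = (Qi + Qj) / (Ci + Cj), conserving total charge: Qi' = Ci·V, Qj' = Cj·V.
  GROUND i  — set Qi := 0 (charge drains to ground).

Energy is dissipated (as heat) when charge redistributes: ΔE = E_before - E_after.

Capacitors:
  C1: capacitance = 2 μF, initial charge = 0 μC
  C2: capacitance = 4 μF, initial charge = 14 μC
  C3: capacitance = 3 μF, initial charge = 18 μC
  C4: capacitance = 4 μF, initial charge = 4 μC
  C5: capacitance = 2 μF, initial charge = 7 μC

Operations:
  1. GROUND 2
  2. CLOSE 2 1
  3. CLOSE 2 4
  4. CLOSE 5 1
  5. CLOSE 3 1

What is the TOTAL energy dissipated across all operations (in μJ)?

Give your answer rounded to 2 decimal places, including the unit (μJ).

Initial: C1(2μF, Q=0μC, V=0.00V), C2(4μF, Q=14μC, V=3.50V), C3(3μF, Q=18μC, V=6.00V), C4(4μF, Q=4μC, V=1.00V), C5(2μF, Q=7μC, V=3.50V)
Op 1: GROUND 2: Q2=0; energy lost=24.500
Op 2: CLOSE 2-1: Q_total=0.00, C_total=6.00, V=0.00; Q2=0.00, Q1=0.00; dissipated=0.000
Op 3: CLOSE 2-4: Q_total=4.00, C_total=8.00, V=0.50; Q2=2.00, Q4=2.00; dissipated=1.000
Op 4: CLOSE 5-1: Q_total=7.00, C_total=4.00, V=1.75; Q5=3.50, Q1=3.50; dissipated=6.125
Op 5: CLOSE 3-1: Q_total=21.50, C_total=5.00, V=4.30; Q3=12.90, Q1=8.60; dissipated=10.838
Total dissipated: 42.462 μJ

Answer: 42.46 μJ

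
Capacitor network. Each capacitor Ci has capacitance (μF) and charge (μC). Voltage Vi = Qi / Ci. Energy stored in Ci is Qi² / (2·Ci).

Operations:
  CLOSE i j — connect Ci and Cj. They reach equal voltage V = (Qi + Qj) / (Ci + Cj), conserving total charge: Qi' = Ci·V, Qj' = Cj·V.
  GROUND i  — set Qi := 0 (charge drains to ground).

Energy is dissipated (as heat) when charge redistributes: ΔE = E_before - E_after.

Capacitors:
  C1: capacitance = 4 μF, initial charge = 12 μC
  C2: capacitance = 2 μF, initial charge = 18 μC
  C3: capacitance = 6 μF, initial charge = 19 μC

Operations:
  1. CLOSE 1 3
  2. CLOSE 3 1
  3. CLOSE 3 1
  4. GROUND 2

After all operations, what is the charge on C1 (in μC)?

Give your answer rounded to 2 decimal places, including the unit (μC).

Answer: 12.40 μC

Derivation:
Initial: C1(4μF, Q=12μC, V=3.00V), C2(2μF, Q=18μC, V=9.00V), C3(6μF, Q=19μC, V=3.17V)
Op 1: CLOSE 1-3: Q_total=31.00, C_total=10.00, V=3.10; Q1=12.40, Q3=18.60; dissipated=0.033
Op 2: CLOSE 3-1: Q_total=31.00, C_total=10.00, V=3.10; Q3=18.60, Q1=12.40; dissipated=0.000
Op 3: CLOSE 3-1: Q_total=31.00, C_total=10.00, V=3.10; Q3=18.60, Q1=12.40; dissipated=0.000
Op 4: GROUND 2: Q2=0; energy lost=81.000
Final charges: Q1=12.40, Q2=0.00, Q3=18.60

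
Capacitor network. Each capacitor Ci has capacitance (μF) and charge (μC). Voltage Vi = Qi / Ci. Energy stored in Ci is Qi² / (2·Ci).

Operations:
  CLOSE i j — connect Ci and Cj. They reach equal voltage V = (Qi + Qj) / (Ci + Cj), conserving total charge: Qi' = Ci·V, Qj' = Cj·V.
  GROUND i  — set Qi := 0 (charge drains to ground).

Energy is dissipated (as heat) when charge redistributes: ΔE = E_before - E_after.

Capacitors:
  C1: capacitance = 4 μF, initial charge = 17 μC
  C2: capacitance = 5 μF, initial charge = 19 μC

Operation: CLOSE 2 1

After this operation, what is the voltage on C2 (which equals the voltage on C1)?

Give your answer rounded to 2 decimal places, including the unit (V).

Answer: 4.00 V

Derivation:
Initial: C1(4μF, Q=17μC, V=4.25V), C2(5μF, Q=19μC, V=3.80V)
Op 1: CLOSE 2-1: Q_total=36.00, C_total=9.00, V=4.00; Q2=20.00, Q1=16.00; dissipated=0.225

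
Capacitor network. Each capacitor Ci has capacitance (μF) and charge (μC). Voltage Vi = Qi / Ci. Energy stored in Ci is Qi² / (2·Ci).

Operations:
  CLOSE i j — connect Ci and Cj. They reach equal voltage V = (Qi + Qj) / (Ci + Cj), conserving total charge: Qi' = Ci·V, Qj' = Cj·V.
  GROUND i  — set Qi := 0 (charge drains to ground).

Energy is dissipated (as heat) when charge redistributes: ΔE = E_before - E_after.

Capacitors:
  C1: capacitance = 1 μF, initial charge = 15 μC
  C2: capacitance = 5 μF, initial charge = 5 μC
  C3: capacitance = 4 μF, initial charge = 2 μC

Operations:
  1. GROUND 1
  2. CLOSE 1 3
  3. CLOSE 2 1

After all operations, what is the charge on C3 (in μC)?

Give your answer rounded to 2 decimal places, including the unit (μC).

Answer: 1.60 μC

Derivation:
Initial: C1(1μF, Q=15μC, V=15.00V), C2(5μF, Q=5μC, V=1.00V), C3(4μF, Q=2μC, V=0.50V)
Op 1: GROUND 1: Q1=0; energy lost=112.500
Op 2: CLOSE 1-3: Q_total=2.00, C_total=5.00, V=0.40; Q1=0.40, Q3=1.60; dissipated=0.100
Op 3: CLOSE 2-1: Q_total=5.40, C_total=6.00, V=0.90; Q2=4.50, Q1=0.90; dissipated=0.150
Final charges: Q1=0.90, Q2=4.50, Q3=1.60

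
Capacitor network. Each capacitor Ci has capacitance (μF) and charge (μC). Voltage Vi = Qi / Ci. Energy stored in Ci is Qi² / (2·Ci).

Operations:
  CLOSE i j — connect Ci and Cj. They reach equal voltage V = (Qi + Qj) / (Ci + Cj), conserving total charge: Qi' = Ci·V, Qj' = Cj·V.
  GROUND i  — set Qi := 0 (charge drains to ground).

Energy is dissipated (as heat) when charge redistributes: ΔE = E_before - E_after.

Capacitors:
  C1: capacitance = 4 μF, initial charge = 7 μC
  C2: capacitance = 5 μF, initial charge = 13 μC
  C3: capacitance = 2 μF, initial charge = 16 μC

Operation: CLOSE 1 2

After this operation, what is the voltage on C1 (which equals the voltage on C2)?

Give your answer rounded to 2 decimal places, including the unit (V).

Answer: 2.22 V

Derivation:
Initial: C1(4μF, Q=7μC, V=1.75V), C2(5μF, Q=13μC, V=2.60V), C3(2μF, Q=16μC, V=8.00V)
Op 1: CLOSE 1-2: Q_total=20.00, C_total=9.00, V=2.22; Q1=8.89, Q2=11.11; dissipated=0.803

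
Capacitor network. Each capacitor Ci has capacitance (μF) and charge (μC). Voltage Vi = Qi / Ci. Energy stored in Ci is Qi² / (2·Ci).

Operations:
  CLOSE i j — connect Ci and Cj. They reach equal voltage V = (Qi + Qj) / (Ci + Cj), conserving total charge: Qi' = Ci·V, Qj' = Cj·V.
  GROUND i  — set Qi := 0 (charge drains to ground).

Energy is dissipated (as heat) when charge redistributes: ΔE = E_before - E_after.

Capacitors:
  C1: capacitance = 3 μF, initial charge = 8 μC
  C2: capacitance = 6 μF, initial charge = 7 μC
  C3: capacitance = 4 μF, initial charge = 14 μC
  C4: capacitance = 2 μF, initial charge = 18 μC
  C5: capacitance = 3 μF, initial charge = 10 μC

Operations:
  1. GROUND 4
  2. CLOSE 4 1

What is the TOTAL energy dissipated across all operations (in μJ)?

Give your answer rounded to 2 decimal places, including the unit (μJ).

Answer: 85.27 μJ

Derivation:
Initial: C1(3μF, Q=8μC, V=2.67V), C2(6μF, Q=7μC, V=1.17V), C3(4μF, Q=14μC, V=3.50V), C4(2μF, Q=18μC, V=9.00V), C5(3μF, Q=10μC, V=3.33V)
Op 1: GROUND 4: Q4=0; energy lost=81.000
Op 2: CLOSE 4-1: Q_total=8.00, C_total=5.00, V=1.60; Q4=3.20, Q1=4.80; dissipated=4.267
Total dissipated: 85.267 μJ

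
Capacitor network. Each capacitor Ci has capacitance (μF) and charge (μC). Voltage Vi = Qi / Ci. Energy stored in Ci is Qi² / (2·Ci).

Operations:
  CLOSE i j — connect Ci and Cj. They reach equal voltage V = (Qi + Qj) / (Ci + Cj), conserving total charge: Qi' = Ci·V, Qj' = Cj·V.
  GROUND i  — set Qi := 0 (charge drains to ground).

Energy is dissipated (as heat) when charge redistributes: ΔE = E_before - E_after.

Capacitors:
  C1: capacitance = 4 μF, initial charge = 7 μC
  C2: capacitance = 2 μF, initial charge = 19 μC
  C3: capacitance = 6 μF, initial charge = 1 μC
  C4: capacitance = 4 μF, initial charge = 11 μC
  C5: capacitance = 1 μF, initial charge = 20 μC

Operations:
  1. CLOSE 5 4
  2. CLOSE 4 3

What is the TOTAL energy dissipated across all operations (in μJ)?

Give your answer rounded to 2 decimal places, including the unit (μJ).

Answer: 162.71 μJ

Derivation:
Initial: C1(4μF, Q=7μC, V=1.75V), C2(2μF, Q=19μC, V=9.50V), C3(6μF, Q=1μC, V=0.17V), C4(4μF, Q=11μC, V=2.75V), C5(1μF, Q=20μC, V=20.00V)
Op 1: CLOSE 5-4: Q_total=31.00, C_total=5.00, V=6.20; Q5=6.20, Q4=24.80; dissipated=119.025
Op 2: CLOSE 4-3: Q_total=25.80, C_total=10.00, V=2.58; Q4=10.32, Q3=15.48; dissipated=43.681
Total dissipated: 162.706 μJ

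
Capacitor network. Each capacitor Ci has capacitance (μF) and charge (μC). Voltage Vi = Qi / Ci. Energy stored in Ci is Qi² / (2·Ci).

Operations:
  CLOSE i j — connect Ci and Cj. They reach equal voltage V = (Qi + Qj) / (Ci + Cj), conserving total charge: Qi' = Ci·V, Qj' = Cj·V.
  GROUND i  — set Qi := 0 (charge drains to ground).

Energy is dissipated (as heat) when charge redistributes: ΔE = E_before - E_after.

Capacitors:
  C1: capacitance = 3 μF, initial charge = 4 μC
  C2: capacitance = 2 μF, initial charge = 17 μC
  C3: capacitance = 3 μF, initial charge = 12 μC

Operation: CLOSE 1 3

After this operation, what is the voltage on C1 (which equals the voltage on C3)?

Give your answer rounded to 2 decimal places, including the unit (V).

Answer: 2.67 V

Derivation:
Initial: C1(3μF, Q=4μC, V=1.33V), C2(2μF, Q=17μC, V=8.50V), C3(3μF, Q=12μC, V=4.00V)
Op 1: CLOSE 1-3: Q_total=16.00, C_total=6.00, V=2.67; Q1=8.00, Q3=8.00; dissipated=5.333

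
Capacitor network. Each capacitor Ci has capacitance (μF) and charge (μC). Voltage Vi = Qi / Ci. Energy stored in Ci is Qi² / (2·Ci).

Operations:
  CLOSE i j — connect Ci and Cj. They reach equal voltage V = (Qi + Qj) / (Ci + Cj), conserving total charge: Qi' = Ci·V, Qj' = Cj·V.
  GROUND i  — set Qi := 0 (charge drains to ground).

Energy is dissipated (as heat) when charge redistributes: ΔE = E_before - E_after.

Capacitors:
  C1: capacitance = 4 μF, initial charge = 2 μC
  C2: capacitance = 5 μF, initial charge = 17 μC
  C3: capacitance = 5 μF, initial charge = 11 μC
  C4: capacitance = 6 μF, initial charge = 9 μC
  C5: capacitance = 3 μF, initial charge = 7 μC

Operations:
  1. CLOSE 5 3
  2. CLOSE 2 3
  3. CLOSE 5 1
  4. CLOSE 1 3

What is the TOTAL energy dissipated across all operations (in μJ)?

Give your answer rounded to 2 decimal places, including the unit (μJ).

Initial: C1(4μF, Q=2μC, V=0.50V), C2(5μF, Q=17μC, V=3.40V), C3(5μF, Q=11μC, V=2.20V), C4(6μF, Q=9μC, V=1.50V), C5(3μF, Q=7μC, V=2.33V)
Op 1: CLOSE 5-3: Q_total=18.00, C_total=8.00, V=2.25; Q5=6.75, Q3=11.25; dissipated=0.017
Op 2: CLOSE 2-3: Q_total=28.25, C_total=10.00, V=2.83; Q2=14.12, Q3=14.12; dissipated=1.653
Op 3: CLOSE 5-1: Q_total=8.75, C_total=7.00, V=1.25; Q5=3.75, Q1=5.00; dissipated=2.625
Op 4: CLOSE 1-3: Q_total=19.12, C_total=9.00, V=2.12; Q1=8.50, Q3=10.62; dissipated=2.756
Total dissipated: 7.051 μJ

Answer: 7.05 μJ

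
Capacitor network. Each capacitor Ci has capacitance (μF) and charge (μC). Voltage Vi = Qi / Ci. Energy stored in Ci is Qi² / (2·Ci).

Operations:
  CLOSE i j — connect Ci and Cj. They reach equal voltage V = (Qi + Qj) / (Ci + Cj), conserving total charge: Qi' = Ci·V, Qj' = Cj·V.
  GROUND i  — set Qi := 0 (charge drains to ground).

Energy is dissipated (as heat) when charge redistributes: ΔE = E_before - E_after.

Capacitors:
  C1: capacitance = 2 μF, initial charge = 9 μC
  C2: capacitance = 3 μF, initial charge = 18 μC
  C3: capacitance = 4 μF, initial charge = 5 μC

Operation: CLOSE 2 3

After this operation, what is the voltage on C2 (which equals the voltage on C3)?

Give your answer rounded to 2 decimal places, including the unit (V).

Answer: 3.29 V

Derivation:
Initial: C1(2μF, Q=9μC, V=4.50V), C2(3μF, Q=18μC, V=6.00V), C3(4μF, Q=5μC, V=1.25V)
Op 1: CLOSE 2-3: Q_total=23.00, C_total=7.00, V=3.29; Q2=9.86, Q3=13.14; dissipated=19.339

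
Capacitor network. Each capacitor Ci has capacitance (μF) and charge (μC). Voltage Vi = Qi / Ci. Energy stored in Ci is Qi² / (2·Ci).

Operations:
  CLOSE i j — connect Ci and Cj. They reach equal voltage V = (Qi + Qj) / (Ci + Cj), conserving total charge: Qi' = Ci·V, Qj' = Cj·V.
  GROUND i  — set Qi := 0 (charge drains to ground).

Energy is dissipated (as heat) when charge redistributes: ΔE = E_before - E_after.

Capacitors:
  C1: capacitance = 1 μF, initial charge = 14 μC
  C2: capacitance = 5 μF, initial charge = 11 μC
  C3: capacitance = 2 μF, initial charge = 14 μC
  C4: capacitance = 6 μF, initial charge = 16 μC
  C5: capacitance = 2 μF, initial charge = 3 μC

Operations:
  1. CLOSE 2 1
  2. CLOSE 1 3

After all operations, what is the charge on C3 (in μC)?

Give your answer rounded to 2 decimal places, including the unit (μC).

Answer: 12.11 μC

Derivation:
Initial: C1(1μF, Q=14μC, V=14.00V), C2(5μF, Q=11μC, V=2.20V), C3(2μF, Q=14μC, V=7.00V), C4(6μF, Q=16μC, V=2.67V), C5(2μF, Q=3μC, V=1.50V)
Op 1: CLOSE 2-1: Q_total=25.00, C_total=6.00, V=4.17; Q2=20.83, Q1=4.17; dissipated=58.017
Op 2: CLOSE 1-3: Q_total=18.17, C_total=3.00, V=6.06; Q1=6.06, Q3=12.11; dissipated=2.676
Final charges: Q1=6.06, Q2=20.83, Q3=12.11, Q4=16.00, Q5=3.00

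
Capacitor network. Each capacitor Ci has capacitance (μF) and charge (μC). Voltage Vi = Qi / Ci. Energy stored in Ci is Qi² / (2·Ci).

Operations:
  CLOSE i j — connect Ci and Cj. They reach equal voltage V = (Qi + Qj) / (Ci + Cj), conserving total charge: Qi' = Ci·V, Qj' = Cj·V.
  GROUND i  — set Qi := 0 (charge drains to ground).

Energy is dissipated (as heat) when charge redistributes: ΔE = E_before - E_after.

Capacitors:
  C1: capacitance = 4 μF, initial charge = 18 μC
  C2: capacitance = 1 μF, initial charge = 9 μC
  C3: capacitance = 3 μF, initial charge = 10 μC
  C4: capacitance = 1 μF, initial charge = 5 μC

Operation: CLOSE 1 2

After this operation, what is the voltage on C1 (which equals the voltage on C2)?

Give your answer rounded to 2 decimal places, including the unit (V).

Initial: C1(4μF, Q=18μC, V=4.50V), C2(1μF, Q=9μC, V=9.00V), C3(3μF, Q=10μC, V=3.33V), C4(1μF, Q=5μC, V=5.00V)
Op 1: CLOSE 1-2: Q_total=27.00, C_total=5.00, V=5.40; Q1=21.60, Q2=5.40; dissipated=8.100

Answer: 5.40 V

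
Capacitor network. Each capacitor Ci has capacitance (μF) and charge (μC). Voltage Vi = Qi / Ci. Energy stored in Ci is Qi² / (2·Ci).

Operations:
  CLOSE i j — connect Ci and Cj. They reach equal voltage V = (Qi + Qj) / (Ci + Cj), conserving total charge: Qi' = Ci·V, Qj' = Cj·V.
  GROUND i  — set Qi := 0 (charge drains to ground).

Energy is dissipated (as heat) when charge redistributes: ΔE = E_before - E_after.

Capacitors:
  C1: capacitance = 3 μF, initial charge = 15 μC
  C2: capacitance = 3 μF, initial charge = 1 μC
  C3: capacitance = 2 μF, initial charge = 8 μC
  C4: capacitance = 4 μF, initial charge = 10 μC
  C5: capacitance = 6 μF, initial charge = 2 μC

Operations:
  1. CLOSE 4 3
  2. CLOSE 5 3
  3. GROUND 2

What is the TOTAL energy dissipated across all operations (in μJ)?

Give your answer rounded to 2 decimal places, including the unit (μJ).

Answer: 7.00 μJ

Derivation:
Initial: C1(3μF, Q=15μC, V=5.00V), C2(3μF, Q=1μC, V=0.33V), C3(2μF, Q=8μC, V=4.00V), C4(4μF, Q=10μC, V=2.50V), C5(6μF, Q=2μC, V=0.33V)
Op 1: CLOSE 4-3: Q_total=18.00, C_total=6.00, V=3.00; Q4=12.00, Q3=6.00; dissipated=1.500
Op 2: CLOSE 5-3: Q_total=8.00, C_total=8.00, V=1.00; Q5=6.00, Q3=2.00; dissipated=5.333
Op 3: GROUND 2: Q2=0; energy lost=0.167
Total dissipated: 7.000 μJ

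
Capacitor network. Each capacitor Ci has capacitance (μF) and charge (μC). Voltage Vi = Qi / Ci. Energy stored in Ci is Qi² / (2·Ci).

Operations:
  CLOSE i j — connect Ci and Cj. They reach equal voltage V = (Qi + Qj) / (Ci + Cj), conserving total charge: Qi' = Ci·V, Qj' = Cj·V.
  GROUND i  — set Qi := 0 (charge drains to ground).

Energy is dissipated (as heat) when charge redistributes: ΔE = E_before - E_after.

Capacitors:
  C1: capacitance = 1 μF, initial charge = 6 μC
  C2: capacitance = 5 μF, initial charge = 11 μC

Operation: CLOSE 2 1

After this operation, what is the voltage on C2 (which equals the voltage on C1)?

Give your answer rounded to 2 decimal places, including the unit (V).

Initial: C1(1μF, Q=6μC, V=6.00V), C2(5μF, Q=11μC, V=2.20V)
Op 1: CLOSE 2-1: Q_total=17.00, C_total=6.00, V=2.83; Q2=14.17, Q1=2.83; dissipated=6.017

Answer: 2.83 V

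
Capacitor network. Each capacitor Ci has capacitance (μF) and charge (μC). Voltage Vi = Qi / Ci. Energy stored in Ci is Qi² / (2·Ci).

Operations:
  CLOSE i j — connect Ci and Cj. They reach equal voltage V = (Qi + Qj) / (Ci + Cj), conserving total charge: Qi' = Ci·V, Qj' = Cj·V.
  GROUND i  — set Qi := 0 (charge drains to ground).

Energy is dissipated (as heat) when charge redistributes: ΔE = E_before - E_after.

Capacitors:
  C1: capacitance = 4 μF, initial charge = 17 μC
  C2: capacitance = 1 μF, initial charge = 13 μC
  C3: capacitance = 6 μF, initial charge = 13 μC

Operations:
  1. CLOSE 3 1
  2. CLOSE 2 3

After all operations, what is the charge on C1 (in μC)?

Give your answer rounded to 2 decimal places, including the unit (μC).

Answer: 12.00 μC

Derivation:
Initial: C1(4μF, Q=17μC, V=4.25V), C2(1μF, Q=13μC, V=13.00V), C3(6μF, Q=13μC, V=2.17V)
Op 1: CLOSE 3-1: Q_total=30.00, C_total=10.00, V=3.00; Q3=18.00, Q1=12.00; dissipated=5.208
Op 2: CLOSE 2-3: Q_total=31.00, C_total=7.00, V=4.43; Q2=4.43, Q3=26.57; dissipated=42.857
Final charges: Q1=12.00, Q2=4.43, Q3=26.57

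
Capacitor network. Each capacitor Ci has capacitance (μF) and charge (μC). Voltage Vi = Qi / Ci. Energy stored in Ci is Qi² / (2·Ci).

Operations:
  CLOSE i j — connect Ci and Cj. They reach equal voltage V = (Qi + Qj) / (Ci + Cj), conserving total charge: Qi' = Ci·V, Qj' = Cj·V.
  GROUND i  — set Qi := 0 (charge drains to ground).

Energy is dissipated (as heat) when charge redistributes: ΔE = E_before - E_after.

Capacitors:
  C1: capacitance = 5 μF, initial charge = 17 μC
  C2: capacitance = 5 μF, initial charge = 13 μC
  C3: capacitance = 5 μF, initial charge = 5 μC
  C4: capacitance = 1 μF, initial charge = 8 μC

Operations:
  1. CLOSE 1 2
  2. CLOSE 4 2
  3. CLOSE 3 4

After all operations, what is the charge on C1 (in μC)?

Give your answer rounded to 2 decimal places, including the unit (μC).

Initial: C1(5μF, Q=17μC, V=3.40V), C2(5μF, Q=13μC, V=2.60V), C3(5μF, Q=5μC, V=1.00V), C4(1μF, Q=8μC, V=8.00V)
Op 1: CLOSE 1-2: Q_total=30.00, C_total=10.00, V=3.00; Q1=15.00, Q2=15.00; dissipated=0.800
Op 2: CLOSE 4-2: Q_total=23.00, C_total=6.00, V=3.83; Q4=3.83, Q2=19.17; dissipated=10.417
Op 3: CLOSE 3-4: Q_total=8.83, C_total=6.00, V=1.47; Q3=7.36, Q4=1.47; dissipated=3.345
Final charges: Q1=15.00, Q2=19.17, Q3=7.36, Q4=1.47

Answer: 15.00 μC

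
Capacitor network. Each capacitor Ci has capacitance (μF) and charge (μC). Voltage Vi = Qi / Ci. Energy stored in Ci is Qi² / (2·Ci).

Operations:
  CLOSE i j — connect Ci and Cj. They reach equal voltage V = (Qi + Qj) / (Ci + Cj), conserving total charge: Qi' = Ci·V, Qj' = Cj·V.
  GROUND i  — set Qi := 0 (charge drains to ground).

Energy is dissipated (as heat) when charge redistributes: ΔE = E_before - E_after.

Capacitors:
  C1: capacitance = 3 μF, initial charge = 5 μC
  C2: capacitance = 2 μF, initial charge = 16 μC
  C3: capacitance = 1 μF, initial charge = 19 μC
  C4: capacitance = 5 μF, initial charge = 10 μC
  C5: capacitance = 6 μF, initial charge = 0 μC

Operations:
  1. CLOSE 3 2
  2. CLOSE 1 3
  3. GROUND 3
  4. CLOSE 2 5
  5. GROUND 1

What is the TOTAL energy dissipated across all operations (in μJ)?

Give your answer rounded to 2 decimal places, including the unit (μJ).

Initial: C1(3μF, Q=5μC, V=1.67V), C2(2μF, Q=16μC, V=8.00V), C3(1μF, Q=19μC, V=19.00V), C4(5μF, Q=10μC, V=2.00V), C5(6μF, Q=0μC, V=0.00V)
Op 1: CLOSE 3-2: Q_total=35.00, C_total=3.00, V=11.67; Q3=11.67, Q2=23.33; dissipated=40.333
Op 2: CLOSE 1-3: Q_total=16.67, C_total=4.00, V=4.17; Q1=12.50, Q3=4.17; dissipated=37.500
Op 3: GROUND 3: Q3=0; energy lost=8.681
Op 4: CLOSE 2-5: Q_total=23.33, C_total=8.00, V=2.92; Q2=5.83, Q5=17.50; dissipated=102.083
Op 5: GROUND 1: Q1=0; energy lost=26.042
Total dissipated: 214.639 μJ

Answer: 214.64 μJ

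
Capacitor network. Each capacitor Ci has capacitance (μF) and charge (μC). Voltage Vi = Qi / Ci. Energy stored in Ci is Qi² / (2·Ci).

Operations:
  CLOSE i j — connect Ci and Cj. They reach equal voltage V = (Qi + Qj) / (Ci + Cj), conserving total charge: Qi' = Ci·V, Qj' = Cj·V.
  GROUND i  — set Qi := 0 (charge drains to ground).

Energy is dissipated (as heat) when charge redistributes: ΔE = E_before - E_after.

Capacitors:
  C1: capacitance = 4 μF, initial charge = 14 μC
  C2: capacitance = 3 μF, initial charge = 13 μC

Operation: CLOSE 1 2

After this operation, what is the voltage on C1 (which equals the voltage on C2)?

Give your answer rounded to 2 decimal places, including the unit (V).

Initial: C1(4μF, Q=14μC, V=3.50V), C2(3μF, Q=13μC, V=4.33V)
Op 1: CLOSE 1-2: Q_total=27.00, C_total=7.00, V=3.86; Q1=15.43, Q2=11.57; dissipated=0.595

Answer: 3.86 V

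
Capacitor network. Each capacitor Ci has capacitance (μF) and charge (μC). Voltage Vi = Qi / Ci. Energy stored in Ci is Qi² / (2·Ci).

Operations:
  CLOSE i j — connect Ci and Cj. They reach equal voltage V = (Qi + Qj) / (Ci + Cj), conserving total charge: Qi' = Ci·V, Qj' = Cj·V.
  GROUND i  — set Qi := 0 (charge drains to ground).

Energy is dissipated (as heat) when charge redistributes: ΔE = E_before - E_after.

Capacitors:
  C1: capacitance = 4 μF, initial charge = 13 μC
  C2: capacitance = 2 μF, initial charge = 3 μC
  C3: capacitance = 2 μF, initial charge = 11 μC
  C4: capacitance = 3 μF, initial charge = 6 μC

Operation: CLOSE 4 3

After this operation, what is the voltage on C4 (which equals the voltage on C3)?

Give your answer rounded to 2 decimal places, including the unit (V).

Answer: 3.40 V

Derivation:
Initial: C1(4μF, Q=13μC, V=3.25V), C2(2μF, Q=3μC, V=1.50V), C3(2μF, Q=11μC, V=5.50V), C4(3μF, Q=6μC, V=2.00V)
Op 1: CLOSE 4-3: Q_total=17.00, C_total=5.00, V=3.40; Q4=10.20, Q3=6.80; dissipated=7.350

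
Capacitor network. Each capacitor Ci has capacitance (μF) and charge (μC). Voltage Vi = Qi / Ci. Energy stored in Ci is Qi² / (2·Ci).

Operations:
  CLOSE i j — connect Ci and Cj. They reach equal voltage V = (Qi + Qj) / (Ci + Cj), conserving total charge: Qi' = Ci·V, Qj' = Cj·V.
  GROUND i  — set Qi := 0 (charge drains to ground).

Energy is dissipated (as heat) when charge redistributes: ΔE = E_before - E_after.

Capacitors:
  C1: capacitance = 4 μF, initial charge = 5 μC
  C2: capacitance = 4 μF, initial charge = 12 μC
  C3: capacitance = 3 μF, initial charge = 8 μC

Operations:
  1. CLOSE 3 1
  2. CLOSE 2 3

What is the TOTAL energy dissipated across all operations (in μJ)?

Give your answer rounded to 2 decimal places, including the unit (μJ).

Answer: 2.84 μJ

Derivation:
Initial: C1(4μF, Q=5μC, V=1.25V), C2(4μF, Q=12μC, V=3.00V), C3(3μF, Q=8μC, V=2.67V)
Op 1: CLOSE 3-1: Q_total=13.00, C_total=7.00, V=1.86; Q3=5.57, Q1=7.43; dissipated=1.720
Op 2: CLOSE 2-3: Q_total=17.57, C_total=7.00, V=2.51; Q2=10.04, Q3=7.53; dissipated=1.120
Total dissipated: 2.840 μJ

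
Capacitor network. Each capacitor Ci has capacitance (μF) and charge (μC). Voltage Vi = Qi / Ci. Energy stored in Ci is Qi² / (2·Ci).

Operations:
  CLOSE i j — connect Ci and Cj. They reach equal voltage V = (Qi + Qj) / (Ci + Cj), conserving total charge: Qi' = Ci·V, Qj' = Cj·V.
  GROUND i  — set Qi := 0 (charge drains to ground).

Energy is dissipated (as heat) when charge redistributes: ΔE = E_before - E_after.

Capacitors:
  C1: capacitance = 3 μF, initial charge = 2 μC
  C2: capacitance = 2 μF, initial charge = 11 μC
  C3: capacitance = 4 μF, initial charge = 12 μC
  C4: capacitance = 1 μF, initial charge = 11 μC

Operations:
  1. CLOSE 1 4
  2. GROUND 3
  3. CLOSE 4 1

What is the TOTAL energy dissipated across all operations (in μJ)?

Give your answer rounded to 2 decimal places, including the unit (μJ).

Answer: 58.04 μJ

Derivation:
Initial: C1(3μF, Q=2μC, V=0.67V), C2(2μF, Q=11μC, V=5.50V), C3(4μF, Q=12μC, V=3.00V), C4(1μF, Q=11μC, V=11.00V)
Op 1: CLOSE 1-4: Q_total=13.00, C_total=4.00, V=3.25; Q1=9.75, Q4=3.25; dissipated=40.042
Op 2: GROUND 3: Q3=0; energy lost=18.000
Op 3: CLOSE 4-1: Q_total=13.00, C_total=4.00, V=3.25; Q4=3.25, Q1=9.75; dissipated=0.000
Total dissipated: 58.042 μJ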